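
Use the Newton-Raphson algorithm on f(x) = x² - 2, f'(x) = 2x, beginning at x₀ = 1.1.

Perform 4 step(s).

f(x) = x² - 2
f'(x) = 2x
x₀ = 1.1

Newton-Raphson formula: x_{n+1} = x_n - f(x_n)/f'(x_n)

Iteration 1:
  f(1.100000) = -0.790000
  f'(1.100000) = 2.200000
  x_1 = 1.100000 - (-0.790000)/2.200000 = 1.459091
Iteration 2:
  f(1.459091) = 0.128946
  f'(1.459091) = 2.918182
  x_2 = 1.459091 - 0.128946/2.918182 = 1.414904
Iteration 3:
  f(1.414904) = 0.001953
  f'(1.414904) = 2.829807
  x_3 = 1.414904 - 0.001953/2.829807 = 1.414214
Iteration 4:
  f(1.414214) = 0.000000
  f'(1.414214) = 2.828427
  x_4 = 1.414214 - 0.000000/2.828427 = 1.414214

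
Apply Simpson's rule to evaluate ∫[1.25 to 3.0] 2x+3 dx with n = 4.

f(x) = 2x+3
a = 1.25, b = 3.0, n = 4
h = (b - a)/n = 0.437500

Simpson's rule: (h/3)[f(x₀) + 4f(x₁) + 2f(x₂) + ... + f(xₙ)]

x_0 = 1.2500, f(x_0) = 5.500000, coefficient = 1
x_1 = 1.6875, f(x_1) = 6.375000, coefficient = 4
x_2 = 2.1250, f(x_2) = 7.250000, coefficient = 2
x_3 = 2.5625, f(x_3) = 8.125000, coefficient = 4
x_4 = 3.0000, f(x_4) = 9.000000, coefficient = 1

I ≈ (0.437500/3) × 87.000000 = 12.687500
Exact value: 12.687500
Error: 0.000000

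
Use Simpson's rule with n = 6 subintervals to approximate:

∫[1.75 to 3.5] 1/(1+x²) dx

f(x) = 1/(1+x²)
a = 1.75, b = 3.5, n = 6
h = (b - a)/n = 0.291667

Simpson's rule: (h/3)[f(x₀) + 4f(x₁) + 2f(x₂) + ... + f(xₙ)]

x_0 = 1.7500, f(x_0) = 0.246154, coefficient = 1
x_1 = 2.0417, f(x_1) = 0.193483, coefficient = 4
x_2 = 2.3333, f(x_2) = 0.155172, coefficient = 2
x_3 = 2.6250, f(x_3) = 0.126733, coefficient = 4
x_4 = 2.9167, f(x_4) = 0.105186, coefficient = 2
x_5 = 3.2083, f(x_5) = 0.088547, coefficient = 4
x_6 = 3.5000, f(x_6) = 0.075472, coefficient = 1

I ≈ (0.291667/3) × 2.477396 = 0.240858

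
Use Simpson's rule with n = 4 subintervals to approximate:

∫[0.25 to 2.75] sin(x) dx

f(x) = sin(x)
a = 0.25, b = 2.75, n = 4
h = (b - a)/n = 0.625000

Simpson's rule: (h/3)[f(x₀) + 4f(x₁) + 2f(x₂) + ... + f(xₙ)]

x_0 = 0.2500, f(x_0) = 0.247404, coefficient = 1
x_1 = 0.8750, f(x_1) = 0.767544, coefficient = 4
x_2 = 1.5000, f(x_2) = 0.997495, coefficient = 2
x_3 = 2.1250, f(x_3) = 0.850320, coefficient = 4
x_4 = 2.7500, f(x_4) = 0.381661, coefficient = 1

I ≈ (0.625000/3) × 9.095508 = 1.894898
Exact value: 1.893215
Error: 0.001683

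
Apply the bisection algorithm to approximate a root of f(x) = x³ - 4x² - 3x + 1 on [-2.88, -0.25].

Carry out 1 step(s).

f(x) = x³ - 4x² - 3x + 1
Initial interval: [-2.88, -0.25]

Iteration 1:
  c_1 = (-2.880000 + (-0.250000))/2 = -1.565000
  f(c_1) = f(-1.565000) = -7.934937
  f(a) × f(c) ≥ 0, new interval: [-1.565000, -0.250000]

After 1 iteration(s), the approximation is c_1 = -1.565000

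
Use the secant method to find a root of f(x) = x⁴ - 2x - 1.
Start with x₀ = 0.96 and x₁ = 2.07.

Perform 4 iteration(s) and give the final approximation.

f(x) = x⁴ - 2x - 1
x₀ = 0.96, x₁ = 2.07

Secant formula: x_{n+1} = x_n - f(x_n)(x_n - x_{n-1})/(f(x_n) - f(x_{n-1}))

Iteration 1:
  f(0.960000) = -2.070653
  f(2.070000) = 13.220368
  x_2 = 2.070000 - 13.220368×(2.070000 - 0.960000)/(13.220368 - (-2.070653))
       = 1.110312
Iteration 2:
  f(2.070000) = 13.220368
  f(1.110312) = -1.700846
  x_3 = 1.110312 - (-1.700846)×(1.110312 - 2.070000)/(-1.700846 - 13.220368)
       = 1.219705
Iteration 3:
  f(1.110312) = -1.700846
  f(1.219705) = -1.226215
  x_4 = 1.219705 - (-1.226215)×(1.219705 - 1.110312)/(-1.226215 - (-1.700846))
       = 1.502325
Iteration 4:
  f(1.219705) = -1.226215
  f(1.502325) = 1.089307
  x_5 = 1.502325 - 1.089307×(1.502325 - 1.219705)/(1.089307 - (-1.226215))
       = 1.369370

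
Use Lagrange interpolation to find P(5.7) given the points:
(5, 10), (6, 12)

Lagrange interpolation formula:
P(x) = Σ yᵢ × Lᵢ(x)
where Lᵢ(x) = Π_{j≠i} (x - xⱼ)/(xᵢ - xⱼ)

L_0(5.7) = (5.7 - 6)/(5 - 6) = 0.300000
L_1(5.7) = (5.7 - 5)/(6 - 5) = 0.700000

P(5.7) = 10×L_0(5.7) + 12×L_1(5.7)
P(5.7) = 11.400000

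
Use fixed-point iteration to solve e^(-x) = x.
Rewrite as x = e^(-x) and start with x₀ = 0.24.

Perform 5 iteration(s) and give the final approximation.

Equation: e^(-x) = x
Fixed-point form: x = e^(-x)
x₀ = 0.24

x_1 = g(0.240000) = 0.786628
x_2 = g(0.786628) = 0.455378
x_3 = g(0.455378) = 0.634208
x_4 = g(0.634208) = 0.530355
x_5 = g(0.530355) = 0.588396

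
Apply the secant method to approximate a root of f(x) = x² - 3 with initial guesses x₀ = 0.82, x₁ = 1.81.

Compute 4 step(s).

f(x) = x² - 3
x₀ = 0.82, x₁ = 1.81

Secant formula: x_{n+1} = x_n - f(x_n)(x_n - x_{n-1})/(f(x_n) - f(x_{n-1}))

Iteration 1:
  f(0.820000) = -2.327600
  f(1.810000) = 0.276100
  x_2 = 1.810000 - 0.276100×(1.810000 - 0.820000)/(0.276100 - (-2.327600))
       = 1.705019
Iteration 2:
  f(1.810000) = 0.276100
  f(1.705019) = -0.092910
  x_3 = 1.705019 - (-0.092910)×(1.705019 - 1.810000)/(-0.092910 - 0.276100)
       = 1.731451
Iteration 3:
  f(1.705019) = -0.092910
  f(1.731451) = -0.002076
  x_4 = 1.731451 - (-0.002076)×(1.731451 - 1.705019)/(-0.002076 - (-0.092910))
       = 1.732056
Iteration 4:
  f(1.731451) = -0.002076
  f(1.732056) = 0.000016
  x_5 = 1.732056 - 0.000016×(1.732056 - 1.731451)/(0.000016 - (-0.002076))
       = 1.732051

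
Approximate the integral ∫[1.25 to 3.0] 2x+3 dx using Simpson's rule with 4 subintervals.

f(x) = 2x+3
a = 1.25, b = 3.0, n = 4
h = (b - a)/n = 0.437500

Simpson's rule: (h/3)[f(x₀) + 4f(x₁) + 2f(x₂) + ... + f(xₙ)]

x_0 = 1.2500, f(x_0) = 5.500000, coefficient = 1
x_1 = 1.6875, f(x_1) = 6.375000, coefficient = 4
x_2 = 2.1250, f(x_2) = 7.250000, coefficient = 2
x_3 = 2.5625, f(x_3) = 8.125000, coefficient = 4
x_4 = 3.0000, f(x_4) = 9.000000, coefficient = 1

I ≈ (0.437500/3) × 87.000000 = 12.687500
Exact value: 12.687500
Error: 0.000000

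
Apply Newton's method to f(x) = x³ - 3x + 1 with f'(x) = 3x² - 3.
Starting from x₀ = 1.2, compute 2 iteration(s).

f(x) = x³ - 3x + 1
f'(x) = 3x² - 3
x₀ = 1.2

Newton-Raphson formula: x_{n+1} = x_n - f(x_n)/f'(x_n)

Iteration 1:
  f(1.200000) = -0.872000
  f'(1.200000) = 1.320000
  x_1 = 1.200000 - (-0.872000)/1.320000 = 1.860606
Iteration 2:
  f(1.860606) = 1.859330
  f'(1.860606) = 7.385565
  x_2 = 1.860606 - 1.859330/7.385565 = 1.608854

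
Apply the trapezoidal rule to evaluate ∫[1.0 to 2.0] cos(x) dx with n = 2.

f(x) = cos(x)
a = 1.0, b = 2.0, n = 2
h = (b - a)/n = 0.500000

Trapezoidal rule: (h/2)[f(x₀) + 2f(x₁) + 2f(x₂) + ... + f(xₙ)]

x_0 = 1.0000, f(x_0) = 0.540302, coefficient = 1
x_1 = 1.5000, f(x_1) = 0.070737, coefficient = 2
x_2 = 2.0000, f(x_2) = -0.416147, coefficient = 1

I ≈ (0.500000/2) × 0.265630 = 0.066407
Exact value: 0.067826
Error: 0.001419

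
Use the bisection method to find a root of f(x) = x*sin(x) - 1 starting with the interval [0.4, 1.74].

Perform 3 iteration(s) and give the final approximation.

f(x) = x*sin(x) - 1
Initial interval: [0.4, 1.74]

Iteration 1:
  c_1 = (0.400000 + 1.740000)/2 = 1.070000
  f(c_1) = f(1.070000) = -0.061395
  f(a) × f(c) ≥ 0, new interval: [1.070000, 1.740000]
Iteration 2:
  c_2 = (1.070000 + 1.740000)/2 = 1.405000
  f(c_2) = f(1.405000) = 0.385734
  f(a) × f(c) < 0, new interval: [1.070000, 1.405000]
Iteration 3:
  c_3 = (1.070000 + 1.405000)/2 = 1.237500
  f(c_3) = f(1.237500) = 0.169399
  f(a) × f(c) < 0, new interval: [1.070000, 1.237500]

After 3 iteration(s), the approximation is c_3 = 1.237500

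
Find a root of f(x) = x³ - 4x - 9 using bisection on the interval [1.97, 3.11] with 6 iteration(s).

f(x) = x³ - 4x - 9
Initial interval: [1.97, 3.11]

Iteration 1:
  c_1 = (1.970000 + 3.110000)/2 = 2.540000
  f(c_1) = f(2.540000) = -2.772936
  f(a) × f(c) ≥ 0, new interval: [2.540000, 3.110000]
Iteration 2:
  c_2 = (2.540000 + 3.110000)/2 = 2.825000
  f(c_2) = f(2.825000) = 2.245266
  f(a) × f(c) < 0, new interval: [2.540000, 2.825000]
Iteration 3:
  c_3 = (2.540000 + 2.825000)/2 = 2.682500
  f(c_3) = f(2.682500) = -0.427250
  f(a) × f(c) ≥ 0, new interval: [2.682500, 2.825000]
Iteration 4:
  c_4 = (2.682500 + 2.825000)/2 = 2.753750
  f(c_4) = f(2.753750) = 0.867069
  f(a) × f(c) < 0, new interval: [2.682500, 2.753750]
Iteration 5:
  c_5 = (2.682500 + 2.753750)/2 = 2.718125
  f(c_5) = f(2.718125) = 0.209561
  f(a) × f(c) < 0, new interval: [2.682500, 2.718125]
Iteration 6:
  c_6 = (2.682500 + 2.718125)/2 = 2.700312
  f(c_6) = f(2.700312) = -0.111415
  f(a) × f(c) ≥ 0, new interval: [2.700312, 2.718125]

After 6 iteration(s), the approximation is c_6 = 2.700312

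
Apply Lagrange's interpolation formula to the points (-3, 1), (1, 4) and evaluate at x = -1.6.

Lagrange interpolation formula:
P(x) = Σ yᵢ × Lᵢ(x)
where Lᵢ(x) = Π_{j≠i} (x - xⱼ)/(xᵢ - xⱼ)

L_0(-1.6) = (-1.6 - 1)/(-3 - 1) = 0.650000
L_1(-1.6) = (-1.6 - (-3))/(1 - (-3)) = 0.350000

P(-1.6) = 1×L_0(-1.6) + 4×L_1(-1.6)
P(-1.6) = 2.050000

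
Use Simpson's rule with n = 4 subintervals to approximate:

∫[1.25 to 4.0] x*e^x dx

f(x) = x*e^x
a = 1.25, b = 4.0, n = 4
h = (b - a)/n = 0.687500

Simpson's rule: (h/3)[f(x₀) + 4f(x₁) + 2f(x₂) + ... + f(xₙ)]

x_0 = 1.2500, f(x_0) = 4.362929, coefficient = 1
x_1 = 1.9375, f(x_1) = 13.448916, coefficient = 4
x_2 = 2.6250, f(x_2) = 36.237007, coefficient = 2
x_3 = 3.3125, f(x_3) = 90.940295, coefficient = 4
x_4 = 4.0000, f(x_4) = 218.392600, coefficient = 1

I ≈ (0.687500/3) × 712.786386 = 163.346880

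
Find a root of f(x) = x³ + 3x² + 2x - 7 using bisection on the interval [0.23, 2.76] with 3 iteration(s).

f(x) = x³ + 3x² + 2x - 7
Initial interval: [0.23, 2.76]

Iteration 1:
  c_1 = (0.230000 + 2.760000)/2 = 1.495000
  f(c_1) = f(1.495000) = 6.036437
  f(a) × f(c) < 0, new interval: [0.230000, 1.495000]
Iteration 2:
  c_2 = (0.230000 + 1.495000)/2 = 0.862500
  f(c_2) = f(0.862500) = -2.401662
  f(a) × f(c) ≥ 0, new interval: [0.862500, 1.495000]
Iteration 3:
  c_3 = (0.862500 + 1.495000)/2 = 1.178750
  f(c_3) = f(1.178750) = 1.163671
  f(a) × f(c) < 0, new interval: [0.862500, 1.178750]

After 3 iteration(s), the approximation is c_3 = 1.178750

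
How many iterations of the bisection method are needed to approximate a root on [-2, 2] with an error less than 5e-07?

We need (b-a)/2^n ≤ 5e-07
(2 - (-2))/2^n ≤ 5e-07
4/2^n ≤ 5e-07
2^n ≥ 8000000
n ≥ log₂(8000000) = 22.93
n ≥ 23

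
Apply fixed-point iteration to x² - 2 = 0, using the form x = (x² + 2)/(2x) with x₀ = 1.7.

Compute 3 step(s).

Equation: x² - 2 = 0
Fixed-point form: x = (x² + 2)/(2x)
x₀ = 1.7

x_1 = g(1.700000) = 1.438235
x_2 = g(1.438235) = 1.414414
x_3 = g(1.414414) = 1.414214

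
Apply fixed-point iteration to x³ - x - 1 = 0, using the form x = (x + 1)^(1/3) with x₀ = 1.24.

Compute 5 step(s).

Equation: x³ - x - 1 = 0
Fixed-point form: x = (x + 1)^(1/3)
x₀ = 1.24

x_1 = g(1.240000) = 1.308427
x_2 = g(1.308427) = 1.321616
x_3 = g(1.321616) = 1.324129
x_4 = g(1.324129) = 1.324606
x_5 = g(1.324606) = 1.324697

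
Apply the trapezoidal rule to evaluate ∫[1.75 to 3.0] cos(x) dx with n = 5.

f(x) = cos(x)
a = 1.75, b = 3.0, n = 5
h = (b - a)/n = 0.250000

Trapezoidal rule: (h/2)[f(x₀) + 2f(x₁) + 2f(x₂) + ... + f(xₙ)]

x_0 = 1.7500, f(x_0) = -0.178246, coefficient = 1
x_1 = 2.0000, f(x_1) = -0.416147, coefficient = 2
x_2 = 2.2500, f(x_2) = -0.628174, coefficient = 2
x_3 = 2.5000, f(x_3) = -0.801144, coefficient = 2
x_4 = 2.7500, f(x_4) = -0.924302, coefficient = 2
x_5 = 3.0000, f(x_5) = -0.989992, coefficient = 1

I ≈ (0.250000/2) × -6.707771 = -0.838471
Exact value: -0.842866
Error: 0.004395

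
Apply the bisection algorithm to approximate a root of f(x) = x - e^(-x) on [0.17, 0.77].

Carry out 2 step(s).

f(x) = x - e^(-x)
Initial interval: [0.17, 0.77]

Iteration 1:
  c_1 = (0.170000 + 0.770000)/2 = 0.470000
  f(c_1) = f(0.470000) = -0.155002
  f(a) × f(c) ≥ 0, new interval: [0.470000, 0.770000]
Iteration 2:
  c_2 = (0.470000 + 0.770000)/2 = 0.620000
  f(c_2) = f(0.620000) = 0.082056
  f(a) × f(c) < 0, new interval: [0.470000, 0.620000]

After 2 iteration(s), the approximation is c_2 = 0.620000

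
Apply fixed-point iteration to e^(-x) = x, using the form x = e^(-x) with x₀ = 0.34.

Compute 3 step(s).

Equation: e^(-x) = x
Fixed-point form: x = e^(-x)
x₀ = 0.34

x_1 = g(0.340000) = 0.711770
x_2 = g(0.711770) = 0.490775
x_3 = g(0.490775) = 0.612152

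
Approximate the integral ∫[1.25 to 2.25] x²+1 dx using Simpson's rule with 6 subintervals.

f(x) = x²+1
a = 1.25, b = 2.25, n = 6
h = (b - a)/n = 0.166667

Simpson's rule: (h/3)[f(x₀) + 4f(x₁) + 2f(x₂) + ... + f(xₙ)]

x_0 = 1.2500, f(x_0) = 2.562500, coefficient = 1
x_1 = 1.4167, f(x_1) = 3.006944, coefficient = 4
x_2 = 1.5833, f(x_2) = 3.506944, coefficient = 2
x_3 = 1.7500, f(x_3) = 4.062500, coefficient = 4
x_4 = 1.9167, f(x_4) = 4.673611, coefficient = 2
x_5 = 2.0833, f(x_5) = 5.340278, coefficient = 4
x_6 = 2.2500, f(x_6) = 6.062500, coefficient = 1

I ≈ (0.166667/3) × 74.625000 = 4.145833
Exact value: 4.145833
Error: 0.000000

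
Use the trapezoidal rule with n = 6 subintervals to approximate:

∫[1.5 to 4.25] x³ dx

f(x) = x³
a = 1.5, b = 4.25, n = 6
h = (b - a)/n = 0.458333

Trapezoidal rule: (h/2)[f(x₀) + 2f(x₁) + 2f(x₂) + ... + f(xₙ)]

x_0 = 1.5000, f(x_0) = 3.375000, coefficient = 1
x_1 = 1.9583, f(x_1) = 7.510344, coefficient = 2
x_2 = 2.4167, f(x_2) = 14.114005, coefficient = 2
x_3 = 2.8750, f(x_3) = 23.763672, coefficient = 2
x_4 = 3.3333, f(x_4) = 37.037037, coefficient = 2
x_5 = 3.7917, f(x_5) = 54.511791, coefficient = 2
x_6 = 4.2500, f(x_6) = 76.765625, coefficient = 1

I ≈ (0.458333/2) × 354.014323 = 81.128282
Exact value: 80.297852
Error: 0.830431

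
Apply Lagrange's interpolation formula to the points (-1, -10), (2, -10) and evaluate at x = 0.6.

Lagrange interpolation formula:
P(x) = Σ yᵢ × Lᵢ(x)
where Lᵢ(x) = Π_{j≠i} (x - xⱼ)/(xᵢ - xⱼ)

L_0(0.6) = (0.6 - 2)/(-1 - 2) = 0.466667
L_1(0.6) = (0.6 - (-1))/(2 - (-1)) = 0.533333

P(0.6) = (-10)×L_0(0.6) + (-10)×L_1(0.6)
P(0.6) = -10.000000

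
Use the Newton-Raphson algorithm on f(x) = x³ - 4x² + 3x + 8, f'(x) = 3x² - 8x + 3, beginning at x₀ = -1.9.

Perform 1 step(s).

f(x) = x³ - 4x² + 3x + 8
f'(x) = 3x² - 8x + 3
x₀ = -1.9

Newton-Raphson formula: x_{n+1} = x_n - f(x_n)/f'(x_n)

Iteration 1:
  f(-1.900000) = -18.999000
  f'(-1.900000) = 29.030000
  x_1 = -1.900000 - (-18.999000)/29.030000 = -1.245539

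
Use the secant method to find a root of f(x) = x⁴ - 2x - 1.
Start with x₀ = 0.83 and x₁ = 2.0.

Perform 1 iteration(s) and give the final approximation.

f(x) = x⁴ - 2x - 1
x₀ = 0.83, x₁ = 2.0

Secant formula: x_{n+1} = x_n - f(x_n)(x_n - x_{n-1})/(f(x_n) - f(x_{n-1}))

Iteration 1:
  f(0.830000) = -2.185417
  f(2.000000) = 11.000000
  x_2 = 2.000000 - 11.000000×(2.000000 - 0.830000)/(11.000000 - (-2.185417))
       = 1.023922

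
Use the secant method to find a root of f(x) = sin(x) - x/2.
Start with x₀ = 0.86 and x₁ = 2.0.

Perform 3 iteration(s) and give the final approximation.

f(x) = sin(x) - x/2
x₀ = 0.86, x₁ = 2.0

Secant formula: x_{n+1} = x_n - f(x_n)(x_n - x_{n-1})/(f(x_n) - f(x_{n-1}))

Iteration 1:
  f(0.860000) = 0.327843
  f(2.000000) = -0.090703
  x_2 = 2.000000 - (-0.090703)×(2.000000 - 0.860000)/(-0.090703 - 0.327843)
       = 1.752952
Iteration 2:
  f(2.000000) = -0.090703
  f(1.752952) = 0.106980
  x_3 = 1.752952 - 0.106980×(1.752952 - 2.000000)/(0.106980 - (-0.090703))
       = 1.886647
Iteration 3:
  f(1.752952) = 0.106980
  f(1.886647) = 0.007209
  x_4 = 1.886647 - 0.007209×(1.886647 - 1.752952)/(0.007209 - 0.106980)
       = 1.896307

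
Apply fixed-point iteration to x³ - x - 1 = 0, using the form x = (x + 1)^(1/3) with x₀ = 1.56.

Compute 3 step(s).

Equation: x³ - x - 1 = 0
Fixed-point form: x = (x + 1)^(1/3)
x₀ = 1.56

x_1 = g(1.560000) = 1.367981
x_2 = g(1.367981) = 1.332885
x_3 = g(1.332885) = 1.326267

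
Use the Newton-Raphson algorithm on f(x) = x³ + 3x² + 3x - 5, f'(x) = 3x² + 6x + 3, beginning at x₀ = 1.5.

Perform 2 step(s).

f(x) = x³ + 3x² + 3x - 5
f'(x) = 3x² + 6x + 3
x₀ = 1.5

Newton-Raphson formula: x_{n+1} = x_n - f(x_n)/f'(x_n)

Iteration 1:
  f(1.500000) = 9.625000
  f'(1.500000) = 18.750000
  x_1 = 1.500000 - 9.625000/18.750000 = 0.986667
Iteration 2:
  f(0.986667) = 1.841064
  f'(0.986667) = 11.840533
  x_2 = 0.986667 - 1.841064/11.840533 = 0.831178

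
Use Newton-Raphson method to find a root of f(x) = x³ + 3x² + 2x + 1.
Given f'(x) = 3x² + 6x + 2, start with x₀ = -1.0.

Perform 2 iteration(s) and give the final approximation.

f(x) = x³ + 3x² + 2x + 1
f'(x) = 3x² + 6x + 2
x₀ = -1.0

Newton-Raphson formula: x_{n+1} = x_n - f(x_n)/f'(x_n)

Iteration 1:
  f(-1.000000) = 1.000000
  f'(-1.000000) = -1.000000
  x_1 = -1.000000 - 1.000000/(-1.000000) = 0.000000
Iteration 2:
  f(0.000000) = 1.000000
  f'(0.000000) = 2.000000
  x_2 = 0.000000 - 1.000000/2.000000 = -0.500000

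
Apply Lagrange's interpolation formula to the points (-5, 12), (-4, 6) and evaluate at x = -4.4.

Lagrange interpolation formula:
P(x) = Σ yᵢ × Lᵢ(x)
where Lᵢ(x) = Π_{j≠i} (x - xⱼ)/(xᵢ - xⱼ)

L_0(-4.4) = (-4.4 - (-4))/(-5 - (-4)) = 0.400000
L_1(-4.4) = (-4.4 - (-5))/(-4 - (-5)) = 0.600000

P(-4.4) = 12×L_0(-4.4) + 6×L_1(-4.4)
P(-4.4) = 8.400000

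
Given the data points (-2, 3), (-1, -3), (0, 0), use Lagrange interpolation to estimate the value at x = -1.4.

Lagrange interpolation formula:
P(x) = Σ yᵢ × Lᵢ(x)
where Lᵢ(x) = Π_{j≠i} (x - xⱼ)/(xᵢ - xⱼ)

L_0(-1.4) = (-1.4 - (-1))/(-2 - (-1)) × (-1.4 - 0)/(-2 - 0) = 0.280000
L_1(-1.4) = (-1.4 - (-2))/(-1 - (-2)) × (-1.4 - 0)/(-1 - 0) = 0.840000
L_2(-1.4) = (-1.4 - (-2))/(0 - (-2)) × (-1.4 - (-1))/(0 - (-1)) = -0.120000

P(-1.4) = 3×L_0(-1.4) + (-3)×L_1(-1.4) + 0×L_2(-1.4)
P(-1.4) = -1.680000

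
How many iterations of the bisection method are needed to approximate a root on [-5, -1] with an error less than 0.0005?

We need (b-a)/2^n ≤ 0.0005
(-1 - (-5))/2^n ≤ 0.0005
4/2^n ≤ 0.0005
2^n ≥ 8000
n ≥ log₂(8000) = 12.97
n ≥ 13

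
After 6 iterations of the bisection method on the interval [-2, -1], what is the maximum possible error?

Bisection error bound: |error| ≤ (b-a)/2^n
|error| ≤ (-1 - (-2))/2^6 = 1/2^6
|error| ≤ 0.0156250000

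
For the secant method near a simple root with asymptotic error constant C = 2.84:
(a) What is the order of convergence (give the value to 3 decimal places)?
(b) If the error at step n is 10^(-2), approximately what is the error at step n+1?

(a) Secant method has superlinear convergence with order φ = (1+√5)/2 ≈ 1.618.
    This means |e_{n+1}| ≈ C|e_n|^1.618.

(b) With |e_n| = 10^(-2) and C = 2.84:
    |e_{n+1}| ≈ 2.84 × (10^(-2))^1.618 = 2.84 × 10^(-3.24)

(a) ≈ 1.618 (golden ratio); (b) |e_{n+1}| ≈ 1.649e-03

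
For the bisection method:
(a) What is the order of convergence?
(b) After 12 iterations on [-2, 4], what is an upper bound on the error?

(a) Bisection has linear (order 1) convergence; the error is halved each step.

(b) Error bound = (b-a)/2^n = (4 - (-2))/2^{12}
    = 6/2^{12}

(a) 1 (linear); (b) error ≤ 1.46e-03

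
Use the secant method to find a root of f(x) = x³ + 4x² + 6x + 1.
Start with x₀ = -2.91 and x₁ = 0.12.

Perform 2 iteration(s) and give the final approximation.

f(x) = x³ + 4x² + 6x + 1
x₀ = -2.91, x₁ = 0.12

Secant formula: x_{n+1} = x_n - f(x_n)(x_n - x_{n-1})/(f(x_n) - f(x_{n-1}))

Iteration 1:
  f(-2.910000) = -7.229771
  f(0.120000) = 1.779328
  x_2 = 0.120000 - 1.779328×(0.120000 - (-2.910000))/(1.779328 - (-7.229771))
       = -0.478435
Iteration 2:
  f(0.120000) = 1.779328
  f(-0.478435) = -1.064525
  x_3 = -0.478435 - (-1.064525)×(-0.478435 - 0.120000)/(-1.064525 - 1.779328)
       = -0.254426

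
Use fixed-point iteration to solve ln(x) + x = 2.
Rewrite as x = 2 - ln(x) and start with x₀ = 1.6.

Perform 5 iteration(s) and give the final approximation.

Equation: ln(x) + x = 2
Fixed-point form: x = 2 - ln(x)
x₀ = 1.6

x_1 = g(1.600000) = 1.529996
x_2 = g(1.529996) = 1.574735
x_3 = g(1.574735) = 1.545913
x_4 = g(1.545913) = 1.564385
x_5 = g(1.564385) = 1.552507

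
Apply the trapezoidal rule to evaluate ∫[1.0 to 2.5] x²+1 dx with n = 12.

f(x) = x²+1
a = 1.0, b = 2.5, n = 12
h = (b - a)/n = 0.125000

Trapezoidal rule: (h/2)[f(x₀) + 2f(x₁) + 2f(x₂) + ... + f(xₙ)]

x_0 = 1.0000, f(x_0) = 2.000000, coefficient = 1
x_1 = 1.1250, f(x_1) = 2.265625, coefficient = 2
x_2 = 1.2500, f(x_2) = 2.562500, coefficient = 2
x_3 = 1.3750, f(x_3) = 2.890625, coefficient = 2
x_4 = 1.5000, f(x_4) = 3.250000, coefficient = 2
x_5 = 1.6250, f(x_5) = 3.640625, coefficient = 2
x_6 = 1.7500, f(x_6) = 4.062500, coefficient = 2
x_7 = 1.8750, f(x_7) = 4.515625, coefficient = 2
x_8 = 2.0000, f(x_8) = 5.000000, coefficient = 2
x_9 = 2.1250, f(x_9) = 5.515625, coefficient = 2
x_10 = 2.2500, f(x_10) = 6.062500, coefficient = 2
x_11 = 2.3750, f(x_11) = 6.640625, coefficient = 2
x_12 = 2.5000, f(x_12) = 7.250000, coefficient = 1

I ≈ (0.125000/2) × 102.062500 = 6.378906
Exact value: 6.375000
Error: 0.003906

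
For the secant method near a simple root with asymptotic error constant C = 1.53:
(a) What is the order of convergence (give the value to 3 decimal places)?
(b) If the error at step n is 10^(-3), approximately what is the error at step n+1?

(a) Secant method has superlinear convergence with order φ = (1+√5)/2 ≈ 1.618.
    This means |e_{n+1}| ≈ C|e_n|^1.618.

(b) With |e_n| = 10^(-3) and C = 1.53:
    |e_{n+1}| ≈ 1.53 × (10^(-3))^1.618 = 1.53 × 10^(-4.85)

(a) ≈ 1.618 (golden ratio); (b) |e_{n+1}| ≈ 2.141e-05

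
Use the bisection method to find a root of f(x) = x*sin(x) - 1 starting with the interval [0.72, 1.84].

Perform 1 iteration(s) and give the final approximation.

f(x) = x*sin(x) - 1
Initial interval: [0.72, 1.84]

Iteration 1:
  c_1 = (0.720000 + 1.840000)/2 = 1.280000
  f(c_1) = f(1.280000) = 0.226260
  f(a) × f(c) < 0, new interval: [0.720000, 1.280000]

After 1 iteration(s), the approximation is c_1 = 1.280000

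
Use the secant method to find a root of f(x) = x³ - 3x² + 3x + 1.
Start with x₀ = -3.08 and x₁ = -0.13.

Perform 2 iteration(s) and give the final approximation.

f(x) = x³ - 3x² + 3x + 1
x₀ = -3.08, x₁ = -0.13

Secant formula: x_{n+1} = x_n - f(x_n)(x_n - x_{n-1})/(f(x_n) - f(x_{n-1}))

Iteration 1:
  f(-3.080000) = -65.917312
  f(-0.130000) = 0.557103
  x_2 = -0.130000 - 0.557103×(-0.130000 - (-3.080000))/(0.557103 - (-65.917312))
       = -0.154723
Iteration 2:
  f(-0.130000) = 0.557103
  f(-0.154723) = 0.460309
  x_3 = -0.154723 - 0.460309×(-0.154723 - (-0.130000))/(0.460309 - 0.557103)
       = -0.272295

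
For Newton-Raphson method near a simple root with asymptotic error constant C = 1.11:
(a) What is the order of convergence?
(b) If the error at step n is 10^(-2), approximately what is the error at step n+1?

(a) Newton-Raphson has quadratic (order 2) convergence near simple roots.
    This means |e_{n+1}| ≈ C|e_n|².

(b) With |e_n| = 10^(-2) and C = 1.11:
    |e_{n+1}| ≈ 1.11 × (10^(-2))² = 1.11 × 10^(-4)

(a) 2 (quadratic); (b) |e_{n+1}| ≈ 1.110e-04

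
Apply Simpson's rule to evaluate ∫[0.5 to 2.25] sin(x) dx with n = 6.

f(x) = sin(x)
a = 0.5, b = 2.25, n = 6
h = (b - a)/n = 0.291667

Simpson's rule: (h/3)[f(x₀) + 4f(x₁) + 2f(x₂) + ... + f(xₙ)]

x_0 = 0.5000, f(x_0) = 0.479426, coefficient = 1
x_1 = 0.7917, f(x_1) = 0.711525, coefficient = 4
x_2 = 1.0833, f(x_2) = 0.883524, coefficient = 2
x_3 = 1.3750, f(x_3) = 0.980893, coefficient = 4
x_4 = 1.6667, f(x_4) = 0.995408, coefficient = 2
x_5 = 1.9583, f(x_5) = 0.925843, coefficient = 4
x_6 = 2.2500, f(x_6) = 0.778073, coefficient = 1

I ≈ (0.291667/3) × 15.488407 = 1.505817
Exact value: 1.505756
Error: 0.000061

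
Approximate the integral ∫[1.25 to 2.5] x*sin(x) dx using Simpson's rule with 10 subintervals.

f(x) = x*sin(x)
a = 1.25, b = 2.5, n = 10
h = (b - a)/n = 0.125000

Simpson's rule: (h/3)[f(x₀) + 4f(x₁) + 2f(x₂) + ... + f(xₙ)]

x_0 = 1.2500, f(x_0) = 1.186231, coefficient = 1
x_1 = 1.3750, f(x_1) = 1.348728, coefficient = 4
x_2 = 1.5000, f(x_2) = 1.496242, coefficient = 2
x_3 = 1.6250, f(x_3) = 1.622613, coefficient = 4
x_4 = 1.7500, f(x_4) = 1.721975, coefficient = 2
x_5 = 1.8750, f(x_5) = 1.788911, coefficient = 4
x_6 = 2.0000, f(x_6) = 1.818595, coefficient = 2
x_7 = 2.1250, f(x_7) = 1.806930, coefficient = 4
x_8 = 2.2500, f(x_8) = 1.750665, coefficient = 2
x_9 = 2.3750, f(x_9) = 1.647502, coefficient = 4
x_10 = 2.5000, f(x_10) = 1.496180, coefficient = 1

I ≈ (0.125000/3) × 49.116101 = 2.046504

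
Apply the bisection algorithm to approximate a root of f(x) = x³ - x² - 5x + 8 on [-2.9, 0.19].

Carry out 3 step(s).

f(x) = x³ - x² - 5x + 8
Initial interval: [-2.9, 0.19]

Iteration 1:
  c_1 = (-2.900000 + 0.190000)/2 = -1.355000
  f(c_1) = f(-1.355000) = 10.451161
  f(a) × f(c) < 0, new interval: [-2.900000, -1.355000]
Iteration 2:
  c_2 = (-2.900000 + (-1.355000))/2 = -2.127500
  f(c_2) = f(-2.127500) = 4.481634
  f(a) × f(c) < 0, new interval: [-2.900000, -2.127500]
Iteration 3:
  c_3 = (-2.900000 + (-2.127500))/2 = -2.513750
  f(c_3) = f(-2.513750) = -1.634422
  f(a) × f(c) ≥ 0, new interval: [-2.513750, -2.127500]

After 3 iteration(s), the approximation is c_3 = -2.513750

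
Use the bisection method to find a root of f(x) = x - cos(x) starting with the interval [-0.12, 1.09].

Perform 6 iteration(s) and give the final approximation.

f(x) = x - cos(x)
Initial interval: [-0.12, 1.09]

Iteration 1:
  c_1 = (-0.120000 + 1.090000)/2 = 0.485000
  f(c_1) = f(0.485000) = -0.399675
  f(a) × f(c) ≥ 0, new interval: [0.485000, 1.090000]
Iteration 2:
  c_2 = (0.485000 + 1.090000)/2 = 0.787500
  f(c_2) = f(0.787500) = 0.081881
  f(a) × f(c) < 0, new interval: [0.485000, 0.787500]
Iteration 3:
  c_3 = (0.485000 + 0.787500)/2 = 0.636250
  f(c_3) = f(0.636250) = -0.168080
  f(a) × f(c) ≥ 0, new interval: [0.636250, 0.787500]
Iteration 4:
  c_4 = (0.636250 + 0.787500)/2 = 0.711875
  f(c_4) = f(0.711875) = -0.045263
  f(a) × f(c) ≥ 0, new interval: [0.711875, 0.787500]
Iteration 5:
  c_5 = (0.711875 + 0.787500)/2 = 0.749688
  f(c_5) = f(0.749688) = 0.017786
  f(a) × f(c) < 0, new interval: [0.711875, 0.749688]
Iteration 6:
  c_6 = (0.711875 + 0.749688)/2 = 0.730781
  f(c_6) = f(0.730781) = -0.013872
  f(a) × f(c) ≥ 0, new interval: [0.730781, 0.749688]

After 6 iteration(s), the approximation is c_6 = 0.730781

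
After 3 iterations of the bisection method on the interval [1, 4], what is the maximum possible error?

Bisection error bound: |error| ≤ (b-a)/2^n
|error| ≤ (4 - 1)/2^3 = 3/2^3
|error| ≤ 0.3750000000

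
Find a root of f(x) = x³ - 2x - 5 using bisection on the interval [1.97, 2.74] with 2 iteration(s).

f(x) = x³ - 2x - 5
Initial interval: [1.97, 2.74]

Iteration 1:
  c_1 = (1.970000 + 2.740000)/2 = 2.355000
  f(c_1) = f(2.355000) = 3.350889
  f(a) × f(c) < 0, new interval: [1.970000, 2.355000]
Iteration 2:
  c_2 = (1.970000 + 2.355000)/2 = 2.162500
  f(c_2) = f(2.162500) = 0.787729
  f(a) × f(c) < 0, new interval: [1.970000, 2.162500]

After 2 iteration(s), the approximation is c_2 = 2.162500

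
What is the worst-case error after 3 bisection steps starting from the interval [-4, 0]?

Bisection error bound: |error| ≤ (b-a)/2^n
|error| ≤ (0 - (-4))/2^3 = 4/2^3
|error| ≤ 0.5000000000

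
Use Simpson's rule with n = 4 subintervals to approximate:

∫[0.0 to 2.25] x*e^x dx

f(x) = x*e^x
a = 0.0, b = 2.25, n = 4
h = (b - a)/n = 0.562500

Simpson's rule: (h/3)[f(x₀) + 4f(x₁) + 2f(x₂) + ... + f(xₙ)]

x_0 = 0.0000, f(x_0) = 0.000000, coefficient = 1
x_1 = 0.5625, f(x_1) = 0.987218, coefficient = 4
x_2 = 1.1250, f(x_2) = 3.465244, coefficient = 2
x_3 = 1.6875, f(x_3) = 9.122539, coefficient = 4
x_4 = 2.2500, f(x_4) = 21.347406, coefficient = 1

I ≈ (0.562500/3) × 68.716922 = 12.884423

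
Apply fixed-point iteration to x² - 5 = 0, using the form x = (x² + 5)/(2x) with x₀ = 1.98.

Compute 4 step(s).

Equation: x² - 5 = 0
Fixed-point form: x = (x² + 5)/(2x)
x₀ = 1.98

x_1 = g(1.980000) = 2.252626
x_2 = g(2.252626) = 2.236129
x_3 = g(2.236129) = 2.236068
x_4 = g(2.236068) = 2.236068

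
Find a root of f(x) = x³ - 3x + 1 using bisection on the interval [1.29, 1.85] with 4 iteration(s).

f(x) = x³ - 3x + 1
Initial interval: [1.29, 1.85]

Iteration 1:
  c_1 = (1.290000 + 1.850000)/2 = 1.570000
  f(c_1) = f(1.570000) = 0.159893
  f(a) × f(c) < 0, new interval: [1.290000, 1.570000]
Iteration 2:
  c_2 = (1.290000 + 1.570000)/2 = 1.430000
  f(c_2) = f(1.430000) = -0.365793
  f(a) × f(c) ≥ 0, new interval: [1.430000, 1.570000]
Iteration 3:
  c_3 = (1.430000 + 1.570000)/2 = 1.500000
  f(c_3) = f(1.500000) = -0.125000
  f(a) × f(c) ≥ 0, new interval: [1.500000, 1.570000]
Iteration 4:
  c_4 = (1.500000 + 1.570000)/2 = 1.535000
  f(c_4) = f(1.535000) = 0.011805
  f(a) × f(c) < 0, new interval: [1.500000, 1.535000]

After 4 iteration(s), the approximation is c_4 = 1.535000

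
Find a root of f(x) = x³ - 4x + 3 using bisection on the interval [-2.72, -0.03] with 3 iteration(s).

f(x) = x³ - 4x + 3
Initial interval: [-2.72, -0.03]

Iteration 1:
  c_1 = (-2.720000 + (-0.030000))/2 = -1.375000
  f(c_1) = f(-1.375000) = 5.900391
  f(a) × f(c) < 0, new interval: [-2.720000, -1.375000]
Iteration 2:
  c_2 = (-2.720000 + (-1.375000))/2 = -2.047500
  f(c_2) = f(-2.047500) = 2.606355
  f(a) × f(c) < 0, new interval: [-2.720000, -2.047500]
Iteration 3:
  c_3 = (-2.720000 + (-2.047500))/2 = -2.383750
  f(c_3) = f(-2.383750) = -1.010097
  f(a) × f(c) ≥ 0, new interval: [-2.383750, -2.047500]

After 3 iteration(s), the approximation is c_3 = -2.383750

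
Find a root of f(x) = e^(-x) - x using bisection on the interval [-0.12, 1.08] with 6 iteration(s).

f(x) = e^(-x) - x
Initial interval: [-0.12, 1.08]

Iteration 1:
  c_1 = (-0.120000 + 1.080000)/2 = 0.480000
  f(c_1) = f(0.480000) = 0.138783
  f(a) × f(c) ≥ 0, new interval: [0.480000, 1.080000]
Iteration 2:
  c_2 = (0.480000 + 1.080000)/2 = 0.780000
  f(c_2) = f(0.780000) = -0.321594
  f(a) × f(c) < 0, new interval: [0.480000, 0.780000]
Iteration 3:
  c_3 = (0.480000 + 0.780000)/2 = 0.630000
  f(c_3) = f(0.630000) = -0.097408
  f(a) × f(c) < 0, new interval: [0.480000, 0.630000]
Iteration 4:
  c_4 = (0.480000 + 0.630000)/2 = 0.555000
  f(c_4) = f(0.555000) = 0.019072
  f(a) × f(c) ≥ 0, new interval: [0.555000, 0.630000]
Iteration 5:
  c_5 = (0.555000 + 0.630000)/2 = 0.592500
  f(c_5) = f(0.592500) = -0.039557
  f(a) × f(c) < 0, new interval: [0.555000, 0.592500]
Iteration 6:
  c_6 = (0.555000 + 0.592500)/2 = 0.573750
  f(c_6) = f(0.573750) = -0.010341
  f(a) × f(c) < 0, new interval: [0.555000, 0.573750]

After 6 iteration(s), the approximation is c_6 = 0.573750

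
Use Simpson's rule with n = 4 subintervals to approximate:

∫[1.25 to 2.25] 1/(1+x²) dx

f(x) = 1/(1+x²)
a = 1.25, b = 2.25, n = 4
h = (b - a)/n = 0.250000

Simpson's rule: (h/3)[f(x₀) + 4f(x₁) + 2f(x₂) + ... + f(xₙ)]

x_0 = 1.2500, f(x_0) = 0.390244, coefficient = 1
x_1 = 1.5000, f(x_1) = 0.307692, coefficient = 4
x_2 = 1.7500, f(x_2) = 0.246154, coefficient = 2
x_3 = 2.0000, f(x_3) = 0.200000, coefficient = 4
x_4 = 2.2500, f(x_4) = 0.164948, coefficient = 1

I ≈ (0.250000/3) × 3.078269 = 0.256522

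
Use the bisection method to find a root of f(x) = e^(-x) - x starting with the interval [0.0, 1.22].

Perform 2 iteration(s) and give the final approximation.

f(x) = e^(-x) - x
Initial interval: [0.0, 1.22]

Iteration 1:
  c_1 = (0.000000 + 1.220000)/2 = 0.610000
  f(c_1) = f(0.610000) = -0.066649
  f(a) × f(c) < 0, new interval: [0.000000, 0.610000]
Iteration 2:
  c_2 = (0.000000 + 0.610000)/2 = 0.305000
  f(c_2) = f(0.305000) = 0.432123
  f(a) × f(c) ≥ 0, new interval: [0.305000, 0.610000]

After 2 iteration(s), the approximation is c_2 = 0.305000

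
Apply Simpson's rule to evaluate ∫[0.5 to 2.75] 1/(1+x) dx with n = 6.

f(x) = 1/(1+x)
a = 0.5, b = 2.75, n = 6
h = (b - a)/n = 0.375000

Simpson's rule: (h/3)[f(x₀) + 4f(x₁) + 2f(x₂) + ... + f(xₙ)]

x_0 = 0.5000, f(x_0) = 0.666667, coefficient = 1
x_1 = 0.8750, f(x_1) = 0.533333, coefficient = 4
x_2 = 1.2500, f(x_2) = 0.444444, coefficient = 2
x_3 = 1.6250, f(x_3) = 0.380952, coefficient = 4
x_4 = 2.0000, f(x_4) = 0.333333, coefficient = 2
x_5 = 2.3750, f(x_5) = 0.296296, coefficient = 4
x_6 = 2.7500, f(x_6) = 0.266667, coefficient = 1

I ≈ (0.375000/3) × 7.331217 = 0.916402
Exact value: 0.916291
Error: 0.000111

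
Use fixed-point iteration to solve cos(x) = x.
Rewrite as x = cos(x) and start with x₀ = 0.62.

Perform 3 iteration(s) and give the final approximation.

Equation: cos(x) = x
Fixed-point form: x = cos(x)
x₀ = 0.62

x_1 = g(0.620000) = 0.813878
x_2 = g(0.813878) = 0.686684
x_3 = g(0.686684) = 0.773352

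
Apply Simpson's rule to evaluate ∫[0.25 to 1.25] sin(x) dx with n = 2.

f(x) = sin(x)
a = 0.25, b = 1.25, n = 2
h = (b - a)/n = 0.500000

Simpson's rule: (h/3)[f(x₀) + 4f(x₁) + 2f(x₂) + ... + f(xₙ)]

x_0 = 0.2500, f(x_0) = 0.247404, coefficient = 1
x_1 = 0.7500, f(x_1) = 0.681639, coefficient = 4
x_2 = 1.2500, f(x_2) = 0.948985, coefficient = 1

I ≈ (0.500000/3) × 3.922944 = 0.653824
Exact value: 0.653590
Error: 0.000234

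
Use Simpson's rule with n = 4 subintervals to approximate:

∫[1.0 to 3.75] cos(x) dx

f(x) = cos(x)
a = 1.0, b = 3.75, n = 4
h = (b - a)/n = 0.687500

Simpson's rule: (h/3)[f(x₀) + 4f(x₁) + 2f(x₂) + ... + f(xₙ)]

x_0 = 1.0000, f(x_0) = 0.540302, coefficient = 1
x_1 = 1.6875, f(x_1) = -0.116439, coefficient = 4
x_2 = 2.3750, f(x_2) = -0.720278, coefficient = 2
x_3 = 3.0625, f(x_3) = -0.996874, coefficient = 4
x_4 = 3.7500, f(x_4) = -0.820559, coefficient = 1

I ≈ (0.687500/3) × -6.174065 = -1.414890
Exact value: -1.413032
Error: 0.001858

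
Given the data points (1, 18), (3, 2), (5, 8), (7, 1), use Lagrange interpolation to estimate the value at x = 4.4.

Lagrange interpolation formula:
P(x) = Σ yᵢ × Lᵢ(x)
where Lᵢ(x) = Π_{j≠i} (x - xⱼ)/(xᵢ - xⱼ)

L_0(4.4) = (4.4 - 3)/(1 - 3) × (4.4 - 5)/(1 - 5) × (4.4 - 7)/(1 - 7) = -0.045500
L_1(4.4) = (4.4 - 1)/(3 - 1) × (4.4 - 5)/(3 - 5) × (4.4 - 7)/(3 - 7) = 0.331500
L_2(4.4) = (4.4 - 1)/(5 - 1) × (4.4 - 3)/(5 - 3) × (4.4 - 7)/(5 - 7) = 0.773500
L_3(4.4) = (4.4 - 1)/(7 - 1) × (4.4 - 3)/(7 - 3) × (4.4 - 5)/(7 - 5) = -0.059500

P(4.4) = 18×L_0(4.4) + 2×L_1(4.4) + 8×L_2(4.4) + 1×L_3(4.4)
P(4.4) = 5.972500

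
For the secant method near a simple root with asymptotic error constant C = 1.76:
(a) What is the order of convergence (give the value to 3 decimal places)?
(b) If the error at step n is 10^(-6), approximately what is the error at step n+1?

(a) Secant method has superlinear convergence with order φ = (1+√5)/2 ≈ 1.618.
    This means |e_{n+1}| ≈ C|e_n|^1.618.

(b) With |e_n| = 10^(-6) and C = 1.76:
    |e_{n+1}| ≈ 1.76 × (10^(-6))^1.618 = 1.76 × 10^(-9.71)

(a) ≈ 1.618 (golden ratio); (b) |e_{n+1}| ≈ 3.446e-10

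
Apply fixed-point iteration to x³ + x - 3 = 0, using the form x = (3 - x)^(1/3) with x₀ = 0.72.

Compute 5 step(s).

Equation: x³ + x - 3 = 0
Fixed-point form: x = (3 - x)^(1/3)
x₀ = 0.72

x_1 = g(0.720000) = 1.316169
x_2 = g(1.316169) = 1.189687
x_3 = g(1.189687) = 1.218759
x_4 = g(1.218759) = 1.212200
x_5 = g(1.212200) = 1.213686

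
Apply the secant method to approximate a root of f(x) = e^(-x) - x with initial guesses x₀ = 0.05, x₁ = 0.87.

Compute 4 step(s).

f(x) = e^(-x) - x
x₀ = 0.05, x₁ = 0.87

Secant formula: x_{n+1} = x_n - f(x_n)(x_n - x_{n-1})/(f(x_n) - f(x_{n-1}))

Iteration 1:
  f(0.050000) = 0.901229
  f(0.870000) = -0.451048
  x_2 = 0.870000 - (-0.451048)×(0.870000 - 0.050000)/(-0.451048 - 0.901229)
       = 0.596491
Iteration 2:
  f(0.870000) = -0.451048
  f(0.596491) = -0.045751
  x_3 = 0.596491 - (-0.045751)×(0.596491 - 0.870000)/(-0.045751 - (-0.451048))
       = 0.565617
Iteration 3:
  f(0.596491) = -0.045751
  f(0.565617) = 0.002392
  x_4 = 0.565617 - 0.002392×(0.565617 - 0.596491)/(0.002392 - (-0.045751))
       = 0.567151
Iteration 4:
  f(0.565617) = 0.002392
  f(0.567151) = -0.000013
  x_5 = 0.567151 - (-0.000013)×(0.567151 - 0.565617)/(-0.000013 - 0.002392)
       = 0.567143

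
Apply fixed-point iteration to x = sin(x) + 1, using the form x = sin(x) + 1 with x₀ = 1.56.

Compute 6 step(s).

Equation: x = sin(x) + 1
Fixed-point form: x = sin(x) + 1
x₀ = 1.56

x_1 = g(1.560000) = 1.999942
x_2 = g(1.999942) = 1.909322
x_3 = g(1.909322) = 1.943245
x_4 = g(1.943245) = 1.931439
x_5 = g(1.931439) = 1.935670
x_6 = g(1.935670) = 1.934169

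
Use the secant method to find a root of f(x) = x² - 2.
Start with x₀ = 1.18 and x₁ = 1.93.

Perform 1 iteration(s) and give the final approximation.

f(x) = x² - 2
x₀ = 1.18, x₁ = 1.93

Secant formula: x_{n+1} = x_n - f(x_n)(x_n - x_{n-1})/(f(x_n) - f(x_{n-1}))

Iteration 1:
  f(1.180000) = -0.607600
  f(1.930000) = 1.724900
  x_2 = 1.930000 - 1.724900×(1.930000 - 1.180000)/(1.724900 - (-0.607600))
       = 1.375370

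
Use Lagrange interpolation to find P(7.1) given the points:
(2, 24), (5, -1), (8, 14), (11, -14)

Lagrange interpolation formula:
P(x) = Σ yᵢ × Lᵢ(x)
where Lᵢ(x) = Π_{j≠i} (x - xⱼ)/(xᵢ - xⱼ)

L_0(7.1) = (7.1 - 5)/(2 - 5) × (7.1 - 8)/(2 - 8) × (7.1 - 11)/(2 - 11) = -0.045500
L_1(7.1) = (7.1 - 2)/(5 - 2) × (7.1 - 8)/(5 - 8) × (7.1 - 11)/(5 - 11) = 0.331500
L_2(7.1) = (7.1 - 2)/(8 - 2) × (7.1 - 5)/(8 - 5) × (7.1 - 11)/(8 - 11) = 0.773500
L_3(7.1) = (7.1 - 2)/(11 - 2) × (7.1 - 5)/(11 - 5) × (7.1 - 8)/(11 - 8) = -0.059500

P(7.1) = 24×L_0(7.1) + (-1)×L_1(7.1) + 14×L_2(7.1) + (-14)×L_3(7.1)
P(7.1) = 10.238500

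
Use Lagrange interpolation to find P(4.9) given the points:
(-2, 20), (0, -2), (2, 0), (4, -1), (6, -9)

Lagrange interpolation formula:
P(x) = Σ yᵢ × Lᵢ(x)
where Lᵢ(x) = Π_{j≠i} (x - xⱼ)/(xᵢ - xⱼ)

L_0(4.9) = (4.9 - 0)/(-2 - 0) × (4.9 - 2)/(-2 - 2) × (4.9 - 4)/(-2 - 4) × (4.9 - 6)/(-2 - 6) = -0.036635
L_1(4.9) = (4.9 - (-2))/(0 - (-2)) × (4.9 - 2)/(0 - 2) × (4.9 - 4)/(0 - 4) × (4.9 - 6)/(0 - 6) = 0.206353
L_2(4.9) = (4.9 - (-2))/(2 - (-2)) × (4.9 - 0)/(2 - 0) × (4.9 - 4)/(2 - 4) × (4.9 - 6)/(2 - 6) = -0.522998
L_3(4.9) = (4.9 - (-2))/(4 - (-2)) × (4.9 - 0)/(4 - 0) × (4.9 - 2)/(4 - 2) × (4.9 - 6)/(4 - 6) = 1.123478
L_4(4.9) = (4.9 - (-2))/(6 - (-2)) × (4.9 - 0)/(6 - 0) × (4.9 - 2)/(6 - 2) × (4.9 - 4)/(6 - 4) = 0.229802

P(4.9) = 20×L_0(4.9) + (-2)×L_1(4.9) + 0×L_2(4.9) + (-1)×L_3(4.9) + (-9)×L_4(4.9)
P(4.9) = -4.337109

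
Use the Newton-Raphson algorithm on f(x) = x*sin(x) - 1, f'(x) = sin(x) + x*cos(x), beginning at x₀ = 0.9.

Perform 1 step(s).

f(x) = x*sin(x) - 1
f'(x) = sin(x) + x*cos(x)
x₀ = 0.9

Newton-Raphson formula: x_{n+1} = x_n - f(x_n)/f'(x_n)

Iteration 1:
  f(0.900000) = -0.295006
  f'(0.900000) = 1.342776
  x_1 = 0.900000 - (-0.295006)/1.342776 = 1.119698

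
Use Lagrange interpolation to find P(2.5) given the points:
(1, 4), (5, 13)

Lagrange interpolation formula:
P(x) = Σ yᵢ × Lᵢ(x)
where Lᵢ(x) = Π_{j≠i} (x - xⱼ)/(xᵢ - xⱼ)

L_0(2.5) = (2.5 - 5)/(1 - 5) = 0.625000
L_1(2.5) = (2.5 - 1)/(5 - 1) = 0.375000

P(2.5) = 4×L_0(2.5) + 13×L_1(2.5)
P(2.5) = 7.375000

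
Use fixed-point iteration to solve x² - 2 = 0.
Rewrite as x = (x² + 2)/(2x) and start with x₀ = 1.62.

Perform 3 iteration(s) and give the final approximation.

Equation: x² - 2 = 0
Fixed-point form: x = (x² + 2)/(2x)
x₀ = 1.62

x_1 = g(1.620000) = 1.427284
x_2 = g(1.427284) = 1.414273
x_3 = g(1.414273) = 1.414214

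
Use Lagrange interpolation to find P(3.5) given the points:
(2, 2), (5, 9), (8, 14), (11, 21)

Lagrange interpolation formula:
P(x) = Σ yᵢ × Lᵢ(x)
where Lᵢ(x) = Π_{j≠i} (x - xⱼ)/(xᵢ - xⱼ)

L_0(3.5) = (3.5 - 5)/(2 - 5) × (3.5 - 8)/(2 - 8) × (3.5 - 11)/(2 - 11) = 0.312500
L_1(3.5) = (3.5 - 2)/(5 - 2) × (3.5 - 8)/(5 - 8) × (3.5 - 11)/(5 - 11) = 0.937500
L_2(3.5) = (3.5 - 2)/(8 - 2) × (3.5 - 5)/(8 - 5) × (3.5 - 11)/(8 - 11) = -0.312500
L_3(3.5) = (3.5 - 2)/(11 - 2) × (3.5 - 5)/(11 - 5) × (3.5 - 8)/(11 - 8) = 0.062500

P(3.5) = 2×L_0(3.5) + 9×L_1(3.5) + 14×L_2(3.5) + 21×L_3(3.5)
P(3.5) = 6.000000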